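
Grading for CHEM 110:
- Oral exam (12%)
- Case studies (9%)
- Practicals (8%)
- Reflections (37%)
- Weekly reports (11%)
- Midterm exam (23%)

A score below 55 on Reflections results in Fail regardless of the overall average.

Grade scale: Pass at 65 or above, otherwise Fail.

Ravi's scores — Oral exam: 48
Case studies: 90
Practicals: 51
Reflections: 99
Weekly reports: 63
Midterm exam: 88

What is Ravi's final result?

Reflections score 99 ≥ 55: minimum met.
Weighted total:
  Oral exam 48 × 0.12 = 5.76
  Case studies 90 × 0.09 = 8.1
  Practicals 51 × 0.08 = 4.08
  Reflections 99 × 0.37 = 36.63
  Weekly reports 63 × 0.11 = 6.93
  Midterm exam 88 × 0.23 = 20.24
Sum = 81.74
81.74 ≥ 65 → Pass

Pass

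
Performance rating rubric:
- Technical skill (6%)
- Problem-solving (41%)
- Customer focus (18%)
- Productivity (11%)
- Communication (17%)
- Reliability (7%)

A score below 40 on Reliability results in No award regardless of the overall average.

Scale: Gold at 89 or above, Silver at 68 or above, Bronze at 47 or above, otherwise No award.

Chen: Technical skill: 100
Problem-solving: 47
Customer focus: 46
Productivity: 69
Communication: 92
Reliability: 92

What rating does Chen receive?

Bronze

Reliability score 92 ≥ 40: minimum met.
Weighted total:
  Technical skill 100 × 0.06 = 6
  Problem-solving 47 × 0.41 = 19.27
  Customer focus 46 × 0.18 = 8.28
  Productivity 69 × 0.11 = 7.59
  Communication 92 × 0.17 = 15.64
  Reliability 92 × 0.07 = 6.44
Sum = 63.22
63.22 is ≥ 47 and < 68 → Bronze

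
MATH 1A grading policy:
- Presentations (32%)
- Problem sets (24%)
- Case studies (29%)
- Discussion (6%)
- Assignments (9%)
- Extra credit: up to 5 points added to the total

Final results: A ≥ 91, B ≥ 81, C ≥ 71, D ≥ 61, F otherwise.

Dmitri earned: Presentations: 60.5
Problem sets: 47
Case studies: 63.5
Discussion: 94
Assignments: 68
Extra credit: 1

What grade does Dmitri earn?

D

Weighted total:
  Presentations 60.5 × 0.32 = 19.36
  Problem sets 47 × 0.24 = 11.28
  Case studies 63.5 × 0.29 = 18.415
  Discussion 94 × 0.06 = 5.64
  Assignments 68 × 0.09 = 6.12
Sum = 60.815
Extra credit: 60.815 + 1 = 61.815
61.815 is ≥ 61 and < 71 → D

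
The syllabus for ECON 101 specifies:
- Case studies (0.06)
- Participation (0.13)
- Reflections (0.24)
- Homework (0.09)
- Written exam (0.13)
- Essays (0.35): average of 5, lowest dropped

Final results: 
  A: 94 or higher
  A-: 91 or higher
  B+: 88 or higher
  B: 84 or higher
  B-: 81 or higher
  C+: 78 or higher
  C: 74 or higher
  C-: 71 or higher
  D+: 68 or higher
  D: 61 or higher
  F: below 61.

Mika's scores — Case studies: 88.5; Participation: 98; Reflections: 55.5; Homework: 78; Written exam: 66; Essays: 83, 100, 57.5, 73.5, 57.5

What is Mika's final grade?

Essays: drop 57.5 → average of remaining 4 = 314/4 = 78.5
Weighted total:
  Case studies 88.5 × 0.06 = 5.31
  Participation 98 × 0.13 = 12.74
  Reflections 55.5 × 0.24 = 13.32
  Homework 78 × 0.09 = 7.02
  Written exam 66 × 0.13 = 8.58
  Essays 78.5 × 0.35 = 27.475
Sum = 74.445
74.445 is ≥ 74 and < 78 → C

C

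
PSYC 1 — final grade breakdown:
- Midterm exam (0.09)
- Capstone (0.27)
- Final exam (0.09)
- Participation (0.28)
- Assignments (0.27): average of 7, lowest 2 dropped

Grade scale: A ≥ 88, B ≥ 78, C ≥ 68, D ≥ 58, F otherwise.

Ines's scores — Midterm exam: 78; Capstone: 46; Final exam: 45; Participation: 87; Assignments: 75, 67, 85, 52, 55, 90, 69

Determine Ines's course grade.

C

Assignments: drop 52, 55 → average of remaining 5 = 386/5 = 77.2
Weighted total:
  Midterm exam 78 × 0.09 = 7.02
  Capstone 46 × 0.27 = 12.42
  Final exam 45 × 0.09 = 4.05
  Participation 87 × 0.28 = 24.36
  Assignments 77.2 × 0.27 = 20.844
Sum = 68.694
68.694 is ≥ 68 and < 78 → C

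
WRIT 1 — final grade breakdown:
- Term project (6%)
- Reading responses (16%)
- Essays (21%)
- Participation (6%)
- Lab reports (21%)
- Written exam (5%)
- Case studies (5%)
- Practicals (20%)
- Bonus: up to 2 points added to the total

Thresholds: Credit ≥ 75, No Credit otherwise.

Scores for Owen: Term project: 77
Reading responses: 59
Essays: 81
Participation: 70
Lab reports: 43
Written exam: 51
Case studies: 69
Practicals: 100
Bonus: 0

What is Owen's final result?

No Credit

Weighted total:
  Term project 77 × 0.06 = 4.62
  Reading responses 59 × 0.16 = 9.44
  Essays 81 × 0.21 = 17.01
  Participation 70 × 0.06 = 4.2
  Lab reports 43 × 0.21 = 9.03
  Written exam 51 × 0.05 = 2.55
  Case studies 69 × 0.05 = 3.45
  Practicals 100 × 0.2 = 20
Sum = 70.3
Bonus: 70.3 + 0 = 70.3
70.3 < 75 → No Credit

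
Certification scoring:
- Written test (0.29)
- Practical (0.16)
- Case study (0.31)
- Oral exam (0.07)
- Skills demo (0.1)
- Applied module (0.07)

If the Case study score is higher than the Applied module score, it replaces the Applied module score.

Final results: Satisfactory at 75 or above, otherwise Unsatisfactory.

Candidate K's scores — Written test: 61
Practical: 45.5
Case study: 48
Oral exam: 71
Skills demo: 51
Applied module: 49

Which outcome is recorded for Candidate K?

Unsatisfactory

Case study (48) ≤ Applied module (49), so Applied module stays at 49.
Weighted total:
  Written test 61 × 0.29 = 17.69
  Practical 45.5 × 0.16 = 7.28
  Case study 48 × 0.31 = 14.88
  Oral exam 71 × 0.07 = 4.97
  Skills demo 51 × 0.1 = 5.1
  Applied module 49 × 0.07 = 3.43
Sum = 53.35
53.35 < 75 → Unsatisfactory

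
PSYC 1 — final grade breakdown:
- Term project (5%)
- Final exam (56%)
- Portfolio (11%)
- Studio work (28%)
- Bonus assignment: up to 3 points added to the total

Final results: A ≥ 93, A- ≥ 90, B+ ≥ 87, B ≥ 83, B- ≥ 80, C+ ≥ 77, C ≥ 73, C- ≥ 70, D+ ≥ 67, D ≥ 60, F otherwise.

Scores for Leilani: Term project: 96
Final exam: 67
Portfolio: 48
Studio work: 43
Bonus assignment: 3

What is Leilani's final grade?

D

Weighted total:
  Term project 96 × 0.05 = 4.8
  Final exam 67 × 0.56 = 37.52
  Portfolio 48 × 0.11 = 5.28
  Studio work 43 × 0.28 = 12.04
Sum = 59.64
Bonus assignment: 59.64 + 3 = 62.64
62.64 is ≥ 60 and < 67 → D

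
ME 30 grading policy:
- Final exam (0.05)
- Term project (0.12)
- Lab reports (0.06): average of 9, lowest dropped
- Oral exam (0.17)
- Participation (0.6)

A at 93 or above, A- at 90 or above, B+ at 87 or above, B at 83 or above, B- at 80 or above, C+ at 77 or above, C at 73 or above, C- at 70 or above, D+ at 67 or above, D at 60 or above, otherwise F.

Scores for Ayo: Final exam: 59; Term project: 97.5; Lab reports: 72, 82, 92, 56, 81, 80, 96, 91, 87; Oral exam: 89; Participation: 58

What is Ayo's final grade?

D+

Lab reports: drop 56 → average of remaining 8 = 681/8 = 85.125
Weighted total:
  Final exam 59 × 0.05 = 2.95
  Term project 97.5 × 0.12 = 11.7
  Lab reports 85.125 × 0.06 = 5.1075
  Oral exam 89 × 0.17 = 15.13
  Participation 58 × 0.6 = 34.8
Sum = 69.6875
69.6875 is ≥ 67 and < 70 → D+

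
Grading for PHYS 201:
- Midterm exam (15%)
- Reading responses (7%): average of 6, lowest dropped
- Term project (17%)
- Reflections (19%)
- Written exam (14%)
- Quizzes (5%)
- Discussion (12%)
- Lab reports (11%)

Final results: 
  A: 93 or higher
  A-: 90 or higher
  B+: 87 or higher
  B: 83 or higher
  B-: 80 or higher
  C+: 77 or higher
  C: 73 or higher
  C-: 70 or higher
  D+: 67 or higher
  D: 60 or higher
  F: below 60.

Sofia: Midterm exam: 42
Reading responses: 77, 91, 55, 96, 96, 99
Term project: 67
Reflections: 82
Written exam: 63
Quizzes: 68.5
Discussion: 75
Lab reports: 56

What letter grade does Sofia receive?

D+

Reading responses: drop 55 → average of remaining 5 = 459/5 = 91.8
Weighted total:
  Midterm exam 42 × 0.15 = 6.3
  Reading responses 91.8 × 0.07 = 6.426
  Term project 67 × 0.17 = 11.39
  Reflections 82 × 0.19 = 15.58
  Written exam 63 × 0.14 = 8.82
  Quizzes 68.5 × 0.05 = 3.425
  Discussion 75 × 0.12 = 9
  Lab reports 56 × 0.11 = 6.16
Sum = 67.101
67.101 is ≥ 67 and < 70 → D+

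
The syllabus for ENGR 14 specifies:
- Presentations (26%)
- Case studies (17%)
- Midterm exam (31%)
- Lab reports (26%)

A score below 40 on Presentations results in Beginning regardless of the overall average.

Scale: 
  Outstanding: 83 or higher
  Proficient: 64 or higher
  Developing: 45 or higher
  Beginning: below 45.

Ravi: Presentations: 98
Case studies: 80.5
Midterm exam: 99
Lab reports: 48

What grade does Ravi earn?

Presentations score 98 ≥ 40: minimum met.
Weighted total:
  Presentations 98 × 0.26 = 25.48
  Case studies 80.5 × 0.17 = 13.685
  Midterm exam 99 × 0.31 = 30.69
  Lab reports 48 × 0.26 = 12.48
Sum = 82.335
82.335 is ≥ 64 and < 83 → Proficient

Proficient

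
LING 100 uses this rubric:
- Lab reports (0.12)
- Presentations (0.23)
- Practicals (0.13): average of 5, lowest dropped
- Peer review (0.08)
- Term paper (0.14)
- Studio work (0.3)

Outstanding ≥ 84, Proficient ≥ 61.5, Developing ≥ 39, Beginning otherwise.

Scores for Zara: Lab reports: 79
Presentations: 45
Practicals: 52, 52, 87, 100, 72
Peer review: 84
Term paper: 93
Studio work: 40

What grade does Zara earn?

Proficient

Practicals: drop 52 → average of remaining 4 = 311/4 = 77.75
Weighted total:
  Lab reports 79 × 0.12 = 9.48
  Presentations 45 × 0.23 = 10.35
  Practicals 77.75 × 0.13 = 10.1075
  Peer review 84 × 0.08 = 6.72
  Term paper 93 × 0.14 = 13.02
  Studio work 40 × 0.3 = 12
Sum = 61.6775
61.6775 is ≥ 61.5 and < 84 → Proficient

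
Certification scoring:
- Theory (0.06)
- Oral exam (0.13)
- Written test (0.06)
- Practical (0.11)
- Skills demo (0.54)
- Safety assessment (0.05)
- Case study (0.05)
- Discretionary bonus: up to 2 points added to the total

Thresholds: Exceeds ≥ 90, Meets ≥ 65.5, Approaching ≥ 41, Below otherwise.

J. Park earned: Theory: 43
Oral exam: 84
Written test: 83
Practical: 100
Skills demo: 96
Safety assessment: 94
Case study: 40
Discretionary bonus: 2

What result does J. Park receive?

Weighted total:
  Theory 43 × 0.06 = 2.58
  Oral exam 84 × 0.13 = 10.92
  Written test 83 × 0.06 = 4.98
  Practical 100 × 0.11 = 11
  Skills demo 96 × 0.54 = 51.84
  Safety assessment 94 × 0.05 = 4.7
  Case study 40 × 0.05 = 2
Sum = 88.02
Discretionary bonus: 88.02 + 2 = 90.02
90.02 ≥ 90 → Exceeds

Exceeds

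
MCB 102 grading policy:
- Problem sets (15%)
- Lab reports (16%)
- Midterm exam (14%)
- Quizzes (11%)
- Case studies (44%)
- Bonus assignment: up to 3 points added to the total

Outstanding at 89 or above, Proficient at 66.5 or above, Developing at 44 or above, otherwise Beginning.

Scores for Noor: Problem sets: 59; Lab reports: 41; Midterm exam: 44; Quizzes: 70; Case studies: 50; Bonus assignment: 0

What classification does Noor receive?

Developing

Weighted total:
  Problem sets 59 × 0.15 = 8.85
  Lab reports 41 × 0.16 = 6.56
  Midterm exam 44 × 0.14 = 6.16
  Quizzes 70 × 0.11 = 7.7
  Case studies 50 × 0.44 = 22
Sum = 51.27
Bonus assignment: 51.27 + 0 = 51.27
51.27 is ≥ 44 and < 66.5 → Developing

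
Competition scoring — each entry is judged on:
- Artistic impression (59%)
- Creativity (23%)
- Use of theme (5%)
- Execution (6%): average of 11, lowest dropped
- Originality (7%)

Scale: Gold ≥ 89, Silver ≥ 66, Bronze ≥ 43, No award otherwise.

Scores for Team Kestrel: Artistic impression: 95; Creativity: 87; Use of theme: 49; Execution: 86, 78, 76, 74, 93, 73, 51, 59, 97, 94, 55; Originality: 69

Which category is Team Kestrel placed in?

Silver

Execution: drop 51 → average of remaining 10 = 785/10 = 78.5
Weighted total:
  Artistic impression 95 × 0.59 = 56.05
  Creativity 87 × 0.23 = 20.01
  Use of theme 49 × 0.05 = 2.45
  Execution 78.5 × 0.06 = 4.71
  Originality 69 × 0.07 = 4.83
Sum = 88.05
88.05 is ≥ 66 and < 89 → Silver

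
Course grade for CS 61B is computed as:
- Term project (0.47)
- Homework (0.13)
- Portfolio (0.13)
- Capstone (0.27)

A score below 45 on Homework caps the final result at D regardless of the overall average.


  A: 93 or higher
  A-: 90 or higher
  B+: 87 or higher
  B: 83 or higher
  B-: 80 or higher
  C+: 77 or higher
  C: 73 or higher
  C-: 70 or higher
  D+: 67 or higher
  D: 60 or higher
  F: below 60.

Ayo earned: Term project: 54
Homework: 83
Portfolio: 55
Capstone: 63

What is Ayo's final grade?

D

Homework score 83 ≥ 45: minimum met.
Weighted total:
  Term project 54 × 0.47 = 25.38
  Homework 83 × 0.13 = 10.79
  Portfolio 55 × 0.13 = 7.15
  Capstone 63 × 0.27 = 17.01
Sum = 60.33
60.33 is ≥ 60 and < 67 → D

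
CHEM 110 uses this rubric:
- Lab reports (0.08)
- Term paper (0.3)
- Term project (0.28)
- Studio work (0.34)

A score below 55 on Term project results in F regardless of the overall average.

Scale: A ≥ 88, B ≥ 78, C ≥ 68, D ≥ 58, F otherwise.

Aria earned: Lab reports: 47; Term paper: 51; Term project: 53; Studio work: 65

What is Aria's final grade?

Term project score 53 < 55: minimum not met.
Weighted total:
  Lab reports 47 × 0.08 = 3.76
  Term paper 51 × 0.3 = 15.3
  Term project 53 × 0.28 = 14.84
  Studio work 65 × 0.34 = 22.1
Sum = 56
Because the Term project minimum was not met, the result is F.

F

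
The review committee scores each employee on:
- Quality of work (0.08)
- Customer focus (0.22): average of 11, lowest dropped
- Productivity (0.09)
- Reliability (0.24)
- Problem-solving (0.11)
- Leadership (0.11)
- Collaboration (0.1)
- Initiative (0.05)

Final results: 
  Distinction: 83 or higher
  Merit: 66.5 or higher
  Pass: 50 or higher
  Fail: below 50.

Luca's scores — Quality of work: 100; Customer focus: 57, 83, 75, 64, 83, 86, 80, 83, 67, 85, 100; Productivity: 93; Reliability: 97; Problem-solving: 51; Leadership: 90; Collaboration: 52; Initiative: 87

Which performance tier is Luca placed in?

Merit

Customer focus: drop 57 → average of remaining 10 = 806/10 = 80.6
Weighted total:
  Quality of work 100 × 0.08 = 8
  Customer focus 80.6 × 0.22 = 17.732
  Productivity 93 × 0.09 = 8.37
  Reliability 97 × 0.24 = 23.28
  Problem-solving 51 × 0.11 = 5.61
  Leadership 90 × 0.11 = 9.9
  Collaboration 52 × 0.1 = 5.2
  Initiative 87 × 0.05 = 4.35
Sum = 82.442
82.442 is ≥ 66.5 and < 83 → Merit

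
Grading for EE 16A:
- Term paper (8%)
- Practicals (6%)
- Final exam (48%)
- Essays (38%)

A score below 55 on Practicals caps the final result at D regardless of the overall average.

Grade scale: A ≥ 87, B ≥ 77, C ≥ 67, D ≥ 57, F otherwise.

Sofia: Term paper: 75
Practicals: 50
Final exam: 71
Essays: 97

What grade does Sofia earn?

Practicals score 50 < 55: minimum not met.
Weighted total:
  Term paper 75 × 0.08 = 6
  Practicals 50 × 0.06 = 3
  Final exam 71 × 0.48 = 34.08
  Essays 97 × 0.38 = 36.86
Sum = 79.94
79.94 would be B; cap at D applies → D.

D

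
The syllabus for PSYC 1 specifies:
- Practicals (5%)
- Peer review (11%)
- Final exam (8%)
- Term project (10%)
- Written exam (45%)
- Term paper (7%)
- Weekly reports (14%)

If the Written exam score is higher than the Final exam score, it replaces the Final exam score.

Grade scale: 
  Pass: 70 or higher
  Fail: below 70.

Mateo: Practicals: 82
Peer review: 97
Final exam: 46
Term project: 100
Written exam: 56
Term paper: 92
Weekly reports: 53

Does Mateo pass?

Written exam (56) > Final exam (46), so Final exam counts as 56.
Weighted total:
  Practicals 82 × 0.05 = 4.1
  Peer review 97 × 0.11 = 10.67
  Final exam 56 × 0.08 = 4.48
  Term project 100 × 0.1 = 10
  Written exam 56 × 0.45 = 25.2
  Term paper 92 × 0.07 = 6.44
  Weekly reports 53 × 0.14 = 7.42
Sum = 68.31
68.31 < 70 → Fail

Fail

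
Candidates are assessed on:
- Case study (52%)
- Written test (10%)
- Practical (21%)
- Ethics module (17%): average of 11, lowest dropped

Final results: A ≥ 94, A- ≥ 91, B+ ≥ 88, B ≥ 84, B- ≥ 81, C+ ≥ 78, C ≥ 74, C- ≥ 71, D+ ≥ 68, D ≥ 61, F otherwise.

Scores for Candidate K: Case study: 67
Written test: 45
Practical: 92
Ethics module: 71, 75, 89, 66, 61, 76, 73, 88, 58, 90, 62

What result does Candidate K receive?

Ethics module: drop 58 → average of remaining 10 = 751/10 = 75.1
Weighted total:
  Case study 67 × 0.52 = 34.84
  Written test 45 × 0.1 = 4.5
  Practical 92 × 0.21 = 19.32
  Ethics module 75.1 × 0.17 = 12.767
Sum = 71.427
71.427 is ≥ 71 and < 74 → C-

C-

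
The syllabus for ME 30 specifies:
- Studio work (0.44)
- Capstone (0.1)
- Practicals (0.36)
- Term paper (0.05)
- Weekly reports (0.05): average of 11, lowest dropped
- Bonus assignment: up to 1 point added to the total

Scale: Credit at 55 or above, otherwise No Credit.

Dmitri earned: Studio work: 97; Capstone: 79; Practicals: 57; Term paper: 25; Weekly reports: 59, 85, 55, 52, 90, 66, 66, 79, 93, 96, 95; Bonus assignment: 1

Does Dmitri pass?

Weekly reports: drop 52 → average of remaining 10 = 784/10 = 78.4
Weighted total:
  Studio work 97 × 0.44 = 42.68
  Capstone 79 × 0.1 = 7.9
  Practicals 57 × 0.36 = 20.52
  Term paper 25 × 0.05 = 1.25
  Weekly reports 78.4 × 0.05 = 3.92
Sum = 76.27
Bonus assignment: 76.27 + 1 = 77.27
77.27 ≥ 55 → Credit

Credit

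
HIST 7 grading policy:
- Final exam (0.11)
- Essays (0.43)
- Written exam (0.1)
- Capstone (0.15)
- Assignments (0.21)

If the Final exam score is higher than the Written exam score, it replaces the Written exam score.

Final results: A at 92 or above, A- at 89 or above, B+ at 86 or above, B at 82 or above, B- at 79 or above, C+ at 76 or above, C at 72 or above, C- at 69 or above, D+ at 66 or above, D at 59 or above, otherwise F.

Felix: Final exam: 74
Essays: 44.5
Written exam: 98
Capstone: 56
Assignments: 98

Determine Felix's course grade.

D+

Final exam (74) ≤ Written exam (98), so Written exam stays at 98.
Weighted total:
  Final exam 74 × 0.11 = 8.14
  Essays 44.5 × 0.43 = 19.135
  Written exam 98 × 0.1 = 9.8
  Capstone 56 × 0.15 = 8.4
  Assignments 98 × 0.21 = 20.58
Sum = 66.055
66.055 is ≥ 66 and < 69 → D+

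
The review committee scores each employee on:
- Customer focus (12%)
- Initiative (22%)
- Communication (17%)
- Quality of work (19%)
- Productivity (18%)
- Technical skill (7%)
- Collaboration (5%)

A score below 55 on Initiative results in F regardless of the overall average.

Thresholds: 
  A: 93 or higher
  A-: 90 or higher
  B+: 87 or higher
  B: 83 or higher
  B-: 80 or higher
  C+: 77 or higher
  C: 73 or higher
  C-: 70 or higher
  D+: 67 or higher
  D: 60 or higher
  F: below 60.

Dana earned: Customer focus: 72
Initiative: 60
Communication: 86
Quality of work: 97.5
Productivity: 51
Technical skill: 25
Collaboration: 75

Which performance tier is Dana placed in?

D+

Initiative score 60 ≥ 55: minimum met.
Weighted total:
  Customer focus 72 × 0.12 = 8.64
  Initiative 60 × 0.22 = 13.2
  Communication 86 × 0.17 = 14.62
  Quality of work 97.5 × 0.19 = 18.525
  Productivity 51 × 0.18 = 9.18
  Technical skill 25 × 0.07 = 1.75
  Collaboration 75 × 0.05 = 3.75
Sum = 69.665
69.665 is ≥ 67 and < 70 → D+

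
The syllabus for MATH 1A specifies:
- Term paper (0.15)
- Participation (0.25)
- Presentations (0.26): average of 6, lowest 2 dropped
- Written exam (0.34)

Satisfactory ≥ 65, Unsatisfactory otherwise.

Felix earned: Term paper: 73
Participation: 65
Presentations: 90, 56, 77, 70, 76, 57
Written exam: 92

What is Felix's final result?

Presentations: drop 56, 57 → average of remaining 4 = 313/4 = 78.25
Weighted total:
  Term paper 73 × 0.15 = 10.95
  Participation 65 × 0.25 = 16.25
  Presentations 78.25 × 0.26 = 20.345
  Written exam 92 × 0.34 = 31.28
Sum = 78.825
78.825 ≥ 65 → Satisfactory

Satisfactory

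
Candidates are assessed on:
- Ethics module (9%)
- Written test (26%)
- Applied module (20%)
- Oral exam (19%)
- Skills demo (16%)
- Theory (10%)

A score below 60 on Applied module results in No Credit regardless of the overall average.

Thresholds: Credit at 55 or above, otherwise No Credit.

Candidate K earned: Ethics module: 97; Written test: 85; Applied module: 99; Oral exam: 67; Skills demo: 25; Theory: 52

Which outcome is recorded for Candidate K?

Applied module score 99 ≥ 60: minimum met.
Weighted total:
  Ethics module 97 × 0.09 = 8.73
  Written test 85 × 0.26 = 22.1
  Applied module 99 × 0.2 = 19.8
  Oral exam 67 × 0.19 = 12.73
  Skills demo 25 × 0.16 = 4
  Theory 52 × 0.1 = 5.2
Sum = 72.56
72.56 ≥ 55 → Credit

Credit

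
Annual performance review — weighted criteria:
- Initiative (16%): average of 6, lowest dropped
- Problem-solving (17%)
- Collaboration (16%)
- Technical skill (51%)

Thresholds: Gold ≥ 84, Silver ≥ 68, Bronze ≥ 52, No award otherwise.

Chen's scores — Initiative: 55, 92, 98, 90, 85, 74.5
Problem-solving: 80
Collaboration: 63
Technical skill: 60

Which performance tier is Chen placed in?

Silver

Initiative: drop 55 → average of remaining 5 = 439.5/5 = 87.9
Weighted total:
  Initiative 87.9 × 0.16 = 14.064
  Problem-solving 80 × 0.17 = 13.6
  Collaboration 63 × 0.16 = 10.08
  Technical skill 60 × 0.51 = 30.6
Sum = 68.344
68.344 is ≥ 68 and < 84 → Silver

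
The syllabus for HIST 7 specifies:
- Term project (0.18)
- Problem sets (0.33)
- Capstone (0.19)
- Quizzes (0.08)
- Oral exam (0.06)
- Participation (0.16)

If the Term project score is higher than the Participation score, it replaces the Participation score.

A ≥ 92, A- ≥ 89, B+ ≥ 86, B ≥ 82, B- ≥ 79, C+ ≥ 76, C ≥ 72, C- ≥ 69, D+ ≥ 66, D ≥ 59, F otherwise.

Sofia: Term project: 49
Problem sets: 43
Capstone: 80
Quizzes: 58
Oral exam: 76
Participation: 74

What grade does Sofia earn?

D

Term project (49) ≤ Participation (74), so Participation stays at 74.
Weighted total:
  Term project 49 × 0.18 = 8.82
  Problem sets 43 × 0.33 = 14.19
  Capstone 80 × 0.19 = 15.2
  Quizzes 58 × 0.08 = 4.64
  Oral exam 76 × 0.06 = 4.56
  Participation 74 × 0.16 = 11.84
Sum = 59.25
59.25 is ≥ 59 and < 66 → D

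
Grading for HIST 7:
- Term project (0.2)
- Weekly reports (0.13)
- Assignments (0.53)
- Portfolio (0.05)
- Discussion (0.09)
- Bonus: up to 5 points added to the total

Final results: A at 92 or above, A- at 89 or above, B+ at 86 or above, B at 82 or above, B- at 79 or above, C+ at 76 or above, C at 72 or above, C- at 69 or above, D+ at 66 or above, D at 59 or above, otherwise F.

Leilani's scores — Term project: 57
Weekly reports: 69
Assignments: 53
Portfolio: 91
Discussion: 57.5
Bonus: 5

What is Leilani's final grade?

Weighted total:
  Term project 57 × 0.2 = 11.4
  Weekly reports 69 × 0.13 = 8.97
  Assignments 53 × 0.53 = 28.09
  Portfolio 91 × 0.05 = 4.55
  Discussion 57.5 × 0.09 = 5.175
Sum = 58.185
Bonus: 58.185 + 5 = 63.185
63.185 is ≥ 59 and < 66 → D

D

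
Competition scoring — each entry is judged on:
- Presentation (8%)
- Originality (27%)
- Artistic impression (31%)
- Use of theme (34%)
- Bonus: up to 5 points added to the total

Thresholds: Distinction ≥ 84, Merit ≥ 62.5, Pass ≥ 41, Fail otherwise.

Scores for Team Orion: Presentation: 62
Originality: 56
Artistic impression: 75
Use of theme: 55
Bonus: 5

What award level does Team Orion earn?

Merit

Weighted total:
  Presentation 62 × 0.08 = 4.96
  Originality 56 × 0.27 = 15.12
  Artistic impression 75 × 0.31 = 23.25
  Use of theme 55 × 0.34 = 18.7
Sum = 62.03
Bonus: 62.03 + 5 = 67.03
67.03 is ≥ 62.5 and < 84 → Merit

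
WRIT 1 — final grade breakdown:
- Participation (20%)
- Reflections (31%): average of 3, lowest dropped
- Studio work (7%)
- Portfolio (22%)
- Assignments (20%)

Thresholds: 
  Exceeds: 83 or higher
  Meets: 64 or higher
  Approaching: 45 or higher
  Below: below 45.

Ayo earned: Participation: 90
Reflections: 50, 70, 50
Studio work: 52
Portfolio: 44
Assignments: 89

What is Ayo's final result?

Meets

Reflections: drop 50 → average of remaining 2 = 120/2 = 60
Weighted total:
  Participation 90 × 0.2 = 18
  Reflections 60 × 0.31 = 18.6
  Studio work 52 × 0.07 = 3.64
  Portfolio 44 × 0.22 = 9.68
  Assignments 89 × 0.2 = 17.8
Sum = 67.72
67.72 is ≥ 64 and < 83 → Meets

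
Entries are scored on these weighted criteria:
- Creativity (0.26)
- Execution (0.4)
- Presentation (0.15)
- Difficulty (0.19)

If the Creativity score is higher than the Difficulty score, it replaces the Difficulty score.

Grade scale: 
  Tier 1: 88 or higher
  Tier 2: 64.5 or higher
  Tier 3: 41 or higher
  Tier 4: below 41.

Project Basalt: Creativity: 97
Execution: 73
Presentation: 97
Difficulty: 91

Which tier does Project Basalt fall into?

Creativity (97) > Difficulty (91), so Difficulty counts as 97.
Weighted total:
  Creativity 97 × 0.26 = 25.22
  Execution 73 × 0.4 = 29.2
  Presentation 97 × 0.15 = 14.55
  Difficulty 97 × 0.19 = 18.43
Sum = 87.4
87.4 is ≥ 64.5 and < 88 → Tier 2

Tier 2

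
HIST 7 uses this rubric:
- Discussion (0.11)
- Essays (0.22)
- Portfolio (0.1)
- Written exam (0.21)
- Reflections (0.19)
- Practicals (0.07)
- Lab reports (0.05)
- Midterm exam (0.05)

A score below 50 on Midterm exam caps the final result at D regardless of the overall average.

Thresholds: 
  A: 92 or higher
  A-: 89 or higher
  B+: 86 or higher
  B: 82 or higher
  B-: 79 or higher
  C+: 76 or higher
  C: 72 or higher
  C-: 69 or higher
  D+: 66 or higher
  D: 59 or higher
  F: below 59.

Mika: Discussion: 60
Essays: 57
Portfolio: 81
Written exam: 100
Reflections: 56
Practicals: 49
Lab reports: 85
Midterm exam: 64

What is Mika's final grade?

Midterm exam score 64 ≥ 50: minimum met.
Weighted total:
  Discussion 60 × 0.11 = 6.6
  Essays 57 × 0.22 = 12.54
  Portfolio 81 × 0.1 = 8.1
  Written exam 100 × 0.21 = 21
  Reflections 56 × 0.19 = 10.64
  Practicals 49 × 0.07 = 3.43
  Lab reports 85 × 0.05 = 4.25
  Midterm exam 64 × 0.05 = 3.2
Sum = 69.76
69.76 is ≥ 69 and < 72 → C-

C-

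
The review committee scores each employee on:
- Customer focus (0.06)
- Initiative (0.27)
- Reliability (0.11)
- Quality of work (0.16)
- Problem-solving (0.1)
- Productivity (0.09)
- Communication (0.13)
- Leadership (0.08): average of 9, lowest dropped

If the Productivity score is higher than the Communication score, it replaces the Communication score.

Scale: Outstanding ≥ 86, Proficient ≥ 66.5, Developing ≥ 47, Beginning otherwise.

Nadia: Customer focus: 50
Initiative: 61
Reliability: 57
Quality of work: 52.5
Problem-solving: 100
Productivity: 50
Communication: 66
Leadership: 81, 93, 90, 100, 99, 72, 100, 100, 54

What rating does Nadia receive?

Developing

Leadership: drop 54 → average of remaining 8 = 735/8 = 91.875
Productivity (50) ≤ Communication (66), so Communication stays at 66.
Weighted total:
  Customer focus 50 × 0.06 = 3
  Initiative 61 × 0.27 = 16.47
  Reliability 57 × 0.11 = 6.27
  Quality of work 52.5 × 0.16 = 8.4
  Problem-solving 100 × 0.1 = 10
  Productivity 50 × 0.09 = 4.5
  Communication 66 × 0.13 = 8.58
  Leadership 91.875 × 0.08 = 7.35
Sum = 64.57
64.57 is ≥ 47 and < 66.5 → Developing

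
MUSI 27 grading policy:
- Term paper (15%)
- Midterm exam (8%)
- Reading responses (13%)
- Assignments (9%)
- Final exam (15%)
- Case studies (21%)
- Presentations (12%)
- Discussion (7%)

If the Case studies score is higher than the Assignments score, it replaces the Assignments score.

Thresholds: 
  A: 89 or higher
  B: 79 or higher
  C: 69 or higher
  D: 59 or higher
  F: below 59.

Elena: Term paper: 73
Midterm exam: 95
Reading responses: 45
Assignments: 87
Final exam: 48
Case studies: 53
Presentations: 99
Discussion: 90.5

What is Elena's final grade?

D

Case studies (53) ≤ Assignments (87), so Assignments stays at 87.
Weighted total:
  Term paper 73 × 0.15 = 10.95
  Midterm exam 95 × 0.08 = 7.6
  Reading responses 45 × 0.13 = 5.85
  Assignments 87 × 0.09 = 7.83
  Final exam 48 × 0.15 = 7.2
  Case studies 53 × 0.21 = 11.13
  Presentations 99 × 0.12 = 11.88
  Discussion 90.5 × 0.07 = 6.335
Sum = 68.775
68.775 is ≥ 59 and < 69 → D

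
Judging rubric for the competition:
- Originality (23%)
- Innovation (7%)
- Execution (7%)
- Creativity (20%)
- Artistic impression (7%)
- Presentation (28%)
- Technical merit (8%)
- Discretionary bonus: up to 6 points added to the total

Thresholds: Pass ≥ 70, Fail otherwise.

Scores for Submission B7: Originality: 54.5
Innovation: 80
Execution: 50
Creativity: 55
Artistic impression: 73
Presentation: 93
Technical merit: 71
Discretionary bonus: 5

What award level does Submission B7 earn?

Pass

Weighted total:
  Originality 54.5 × 0.23 = 12.535
  Innovation 80 × 0.07 = 5.6
  Execution 50 × 0.07 = 3.5
  Creativity 55 × 0.2 = 11
  Artistic impression 73 × 0.07 = 5.11
  Presentation 93 × 0.28 = 26.04
  Technical merit 71 × 0.08 = 5.68
Sum = 69.465
Discretionary bonus: 69.465 + 5 = 74.465
74.465 ≥ 70 → Pass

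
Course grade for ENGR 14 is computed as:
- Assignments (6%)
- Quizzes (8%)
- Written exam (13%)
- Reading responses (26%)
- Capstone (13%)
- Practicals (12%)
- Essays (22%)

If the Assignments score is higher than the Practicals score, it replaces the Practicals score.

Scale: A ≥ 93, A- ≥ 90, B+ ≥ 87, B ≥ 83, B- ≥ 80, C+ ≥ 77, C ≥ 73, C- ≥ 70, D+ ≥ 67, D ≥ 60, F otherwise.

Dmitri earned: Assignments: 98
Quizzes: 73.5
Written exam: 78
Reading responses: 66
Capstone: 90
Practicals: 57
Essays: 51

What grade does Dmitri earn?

C

Assignments (98) > Practicals (57), so Practicals counts as 98.
Weighted total:
  Assignments 98 × 0.06 = 5.88
  Quizzes 73.5 × 0.08 = 5.88
  Written exam 78 × 0.13 = 10.14
  Reading responses 66 × 0.26 = 17.16
  Capstone 90 × 0.13 = 11.7
  Practicals 98 × 0.12 = 11.76
  Essays 51 × 0.22 = 11.22
Sum = 73.74
73.74 is ≥ 73 and < 77 → C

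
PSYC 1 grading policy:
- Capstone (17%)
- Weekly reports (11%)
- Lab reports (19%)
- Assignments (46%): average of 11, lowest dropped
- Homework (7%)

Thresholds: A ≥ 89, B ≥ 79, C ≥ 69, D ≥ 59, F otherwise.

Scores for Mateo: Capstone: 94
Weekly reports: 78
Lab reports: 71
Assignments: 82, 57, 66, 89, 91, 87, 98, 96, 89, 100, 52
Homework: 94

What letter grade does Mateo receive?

B

Assignments: drop 52 → average of remaining 10 = 855/10 = 85.5
Weighted total:
  Capstone 94 × 0.17 = 15.98
  Weekly reports 78 × 0.11 = 8.58
  Lab reports 71 × 0.19 = 13.49
  Assignments 85.5 × 0.46 = 39.33
  Homework 94 × 0.07 = 6.58
Sum = 83.96
83.96 is ≥ 79 and < 89 → B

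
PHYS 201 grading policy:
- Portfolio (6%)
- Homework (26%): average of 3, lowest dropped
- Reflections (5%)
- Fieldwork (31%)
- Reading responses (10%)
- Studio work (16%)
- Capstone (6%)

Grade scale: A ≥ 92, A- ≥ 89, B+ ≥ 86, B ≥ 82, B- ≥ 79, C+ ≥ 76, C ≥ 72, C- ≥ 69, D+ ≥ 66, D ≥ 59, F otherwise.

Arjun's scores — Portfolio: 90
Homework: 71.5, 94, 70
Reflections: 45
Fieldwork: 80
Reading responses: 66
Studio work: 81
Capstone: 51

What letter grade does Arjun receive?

Homework: drop 70 → average of remaining 2 = 165.5/2 = 82.75
Weighted total:
  Portfolio 90 × 0.06 = 5.4
  Homework 82.75 × 0.26 = 21.515
  Reflections 45 × 0.05 = 2.25
  Fieldwork 80 × 0.31 = 24.8
  Reading responses 66 × 0.1 = 6.6
  Studio work 81 × 0.16 = 12.96
  Capstone 51 × 0.06 = 3.06
Sum = 76.585
76.585 is ≥ 76 and < 79 → C+

C+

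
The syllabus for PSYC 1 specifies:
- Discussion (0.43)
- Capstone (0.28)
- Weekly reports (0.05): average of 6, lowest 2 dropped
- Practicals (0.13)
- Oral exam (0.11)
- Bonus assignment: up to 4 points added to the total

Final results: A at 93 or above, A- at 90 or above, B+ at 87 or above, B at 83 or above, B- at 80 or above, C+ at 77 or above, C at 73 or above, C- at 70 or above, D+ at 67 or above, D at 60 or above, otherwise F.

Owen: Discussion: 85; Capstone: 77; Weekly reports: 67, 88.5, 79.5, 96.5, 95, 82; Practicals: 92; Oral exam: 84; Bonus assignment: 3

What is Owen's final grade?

Weekly reports: drop 67, 79.5 → average of remaining 4 = 362/4 = 90.5
Weighted total:
  Discussion 85 × 0.43 = 36.55
  Capstone 77 × 0.28 = 21.56
  Weekly reports 90.5 × 0.05 = 4.525
  Practicals 92 × 0.13 = 11.96
  Oral exam 84 × 0.11 = 9.24
Sum = 83.835
Bonus assignment: 83.835 + 3 = 86.835
86.835 is ≥ 83 and < 87 → B

B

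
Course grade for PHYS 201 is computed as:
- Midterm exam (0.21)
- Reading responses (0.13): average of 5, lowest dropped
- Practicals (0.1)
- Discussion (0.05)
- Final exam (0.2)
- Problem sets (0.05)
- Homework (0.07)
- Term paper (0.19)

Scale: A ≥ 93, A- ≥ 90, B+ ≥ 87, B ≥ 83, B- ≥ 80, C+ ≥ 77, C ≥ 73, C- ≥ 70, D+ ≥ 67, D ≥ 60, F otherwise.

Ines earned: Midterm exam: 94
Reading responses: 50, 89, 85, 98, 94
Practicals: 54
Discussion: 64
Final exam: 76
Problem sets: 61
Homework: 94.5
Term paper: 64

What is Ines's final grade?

C+

Reading responses: drop 50 → average of remaining 4 = 366/4 = 91.5
Weighted total:
  Midterm exam 94 × 0.21 = 19.74
  Reading responses 91.5 × 0.13 = 11.895
  Practicals 54 × 0.1 = 5.4
  Discussion 64 × 0.05 = 3.2
  Final exam 76 × 0.2 = 15.2
  Problem sets 61 × 0.05 = 3.05
  Homework 94.5 × 0.07 = 6.615
  Term paper 64 × 0.19 = 12.16
Sum = 77.26
77.26 is ≥ 77 and < 80 → C+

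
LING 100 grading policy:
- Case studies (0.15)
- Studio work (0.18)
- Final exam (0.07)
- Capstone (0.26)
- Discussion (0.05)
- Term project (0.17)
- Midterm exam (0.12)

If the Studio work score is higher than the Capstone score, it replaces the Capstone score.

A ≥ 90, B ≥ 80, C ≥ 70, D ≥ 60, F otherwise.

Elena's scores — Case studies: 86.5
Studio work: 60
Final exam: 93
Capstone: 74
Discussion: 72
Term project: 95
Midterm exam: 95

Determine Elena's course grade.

B

Studio work (60) ≤ Capstone (74), so Capstone stays at 74.
Weighted total:
  Case studies 86.5 × 0.15 = 12.975
  Studio work 60 × 0.18 = 10.8
  Final exam 93 × 0.07 = 6.51
  Capstone 74 × 0.26 = 19.24
  Discussion 72 × 0.05 = 3.6
  Term project 95 × 0.17 = 16.15
  Midterm exam 95 × 0.12 = 11.4
Sum = 80.675
80.675 is ≥ 80 and < 90 → B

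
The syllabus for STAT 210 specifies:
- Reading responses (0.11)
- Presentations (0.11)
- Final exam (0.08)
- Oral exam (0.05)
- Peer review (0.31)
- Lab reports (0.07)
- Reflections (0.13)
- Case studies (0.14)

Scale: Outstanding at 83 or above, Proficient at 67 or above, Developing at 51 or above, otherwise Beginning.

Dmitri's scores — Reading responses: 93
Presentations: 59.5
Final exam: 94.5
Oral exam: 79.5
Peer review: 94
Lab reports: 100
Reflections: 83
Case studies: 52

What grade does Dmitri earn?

Proficient

Weighted total:
  Reading responses 93 × 0.11 = 10.23
  Presentations 59.5 × 0.11 = 6.545
  Final exam 94.5 × 0.08 = 7.56
  Oral exam 79.5 × 0.05 = 3.975
  Peer review 94 × 0.31 = 29.14
  Lab reports 100 × 0.07 = 7
  Reflections 83 × 0.13 = 10.79
  Case studies 52 × 0.14 = 7.28
Sum = 82.52
82.52 is ≥ 67 and < 83 → Proficient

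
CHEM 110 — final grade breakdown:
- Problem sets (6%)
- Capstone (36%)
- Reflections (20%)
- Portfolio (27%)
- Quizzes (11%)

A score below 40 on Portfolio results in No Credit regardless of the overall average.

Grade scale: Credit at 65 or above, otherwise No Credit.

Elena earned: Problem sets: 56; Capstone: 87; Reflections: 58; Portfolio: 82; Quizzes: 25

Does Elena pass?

Portfolio score 82 ≥ 40: minimum met.
Weighted total:
  Problem sets 56 × 0.06 = 3.36
  Capstone 87 × 0.36 = 31.32
  Reflections 58 × 0.2 = 11.6
  Portfolio 82 × 0.27 = 22.14
  Quizzes 25 × 0.11 = 2.75
Sum = 71.17
71.17 ≥ 65 → Credit

Credit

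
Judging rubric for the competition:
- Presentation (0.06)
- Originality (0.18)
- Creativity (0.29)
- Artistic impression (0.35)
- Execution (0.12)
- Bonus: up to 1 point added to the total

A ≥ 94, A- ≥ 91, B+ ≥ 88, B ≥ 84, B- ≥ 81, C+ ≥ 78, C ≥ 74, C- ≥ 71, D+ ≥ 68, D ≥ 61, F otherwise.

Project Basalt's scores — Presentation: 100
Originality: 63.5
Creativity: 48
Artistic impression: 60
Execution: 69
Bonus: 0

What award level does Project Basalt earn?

Weighted total:
  Presentation 100 × 0.06 = 6
  Originality 63.5 × 0.18 = 11.43
  Creativity 48 × 0.29 = 13.92
  Artistic impression 60 × 0.35 = 21
  Execution 69 × 0.12 = 8.28
Sum = 60.63
Bonus: 60.63 + 0 = 60.63
60.63 < 61 → F

F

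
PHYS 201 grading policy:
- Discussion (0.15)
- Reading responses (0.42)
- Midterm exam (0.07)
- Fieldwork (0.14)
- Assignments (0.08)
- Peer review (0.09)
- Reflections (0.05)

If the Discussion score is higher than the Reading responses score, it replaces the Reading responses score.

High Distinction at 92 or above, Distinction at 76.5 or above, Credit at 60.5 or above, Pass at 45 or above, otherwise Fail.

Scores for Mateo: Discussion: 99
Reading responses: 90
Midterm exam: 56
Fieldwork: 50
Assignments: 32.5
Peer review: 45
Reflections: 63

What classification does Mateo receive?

Discussion (99) > Reading responses (90), so Reading responses counts as 99.
Weighted total:
  Discussion 99 × 0.15 = 14.85
  Reading responses 99 × 0.42 = 41.58
  Midterm exam 56 × 0.07 = 3.92
  Fieldwork 50 × 0.14 = 7
  Assignments 32.5 × 0.08 = 2.6
  Peer review 45 × 0.09 = 4.05
  Reflections 63 × 0.05 = 3.15
Sum = 77.15
77.15 is ≥ 76.5 and < 92 → Distinction

Distinction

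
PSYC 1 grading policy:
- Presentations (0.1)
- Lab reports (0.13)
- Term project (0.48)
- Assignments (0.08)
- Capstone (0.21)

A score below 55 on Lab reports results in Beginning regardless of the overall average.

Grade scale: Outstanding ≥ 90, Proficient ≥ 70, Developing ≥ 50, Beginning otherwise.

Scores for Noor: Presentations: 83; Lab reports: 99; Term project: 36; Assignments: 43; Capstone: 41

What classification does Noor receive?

Developing

Lab reports score 99 ≥ 55: minimum met.
Weighted total:
  Presentations 83 × 0.1 = 8.3
  Lab reports 99 × 0.13 = 12.87
  Term project 36 × 0.48 = 17.28
  Assignments 43 × 0.08 = 3.44
  Capstone 41 × 0.21 = 8.61
Sum = 50.5
50.5 is ≥ 50 and < 70 → Developing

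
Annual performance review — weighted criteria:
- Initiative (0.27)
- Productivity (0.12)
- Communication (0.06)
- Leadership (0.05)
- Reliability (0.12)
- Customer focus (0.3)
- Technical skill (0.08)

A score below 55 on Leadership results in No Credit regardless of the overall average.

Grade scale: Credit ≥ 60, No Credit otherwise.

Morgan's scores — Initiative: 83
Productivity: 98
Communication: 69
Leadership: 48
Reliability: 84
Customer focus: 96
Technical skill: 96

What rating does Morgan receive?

No Credit

Leadership score 48 < 55: minimum not met.
Weighted total:
  Initiative 83 × 0.27 = 22.41
  Productivity 98 × 0.12 = 11.76
  Communication 69 × 0.06 = 4.14
  Leadership 48 × 0.05 = 2.4
  Reliability 84 × 0.12 = 10.08
  Customer focus 96 × 0.3 = 28.8
  Technical skill 96 × 0.08 = 7.68
Sum = 87.27
Because the Leadership minimum was not met, the result is No Credit.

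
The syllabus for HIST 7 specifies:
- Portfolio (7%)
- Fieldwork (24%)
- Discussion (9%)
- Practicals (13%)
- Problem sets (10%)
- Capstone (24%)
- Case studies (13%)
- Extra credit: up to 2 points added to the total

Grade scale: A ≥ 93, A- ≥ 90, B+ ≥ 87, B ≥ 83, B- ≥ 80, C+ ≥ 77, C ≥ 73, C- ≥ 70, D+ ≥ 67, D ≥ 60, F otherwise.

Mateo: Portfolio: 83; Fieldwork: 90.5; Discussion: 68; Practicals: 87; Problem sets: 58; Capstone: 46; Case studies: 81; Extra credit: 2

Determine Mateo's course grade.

Weighted total:
  Portfolio 83 × 0.07 = 5.81
  Fieldwork 90.5 × 0.24 = 21.72
  Discussion 68 × 0.09 = 6.12
  Practicals 87 × 0.13 = 11.31
  Problem sets 58 × 0.1 = 5.8
  Capstone 46 × 0.24 = 11.04
  Case studies 81 × 0.13 = 10.53
Sum = 72.33
Extra credit: 72.33 + 2 = 74.33
74.33 is ≥ 73 and < 77 → C

C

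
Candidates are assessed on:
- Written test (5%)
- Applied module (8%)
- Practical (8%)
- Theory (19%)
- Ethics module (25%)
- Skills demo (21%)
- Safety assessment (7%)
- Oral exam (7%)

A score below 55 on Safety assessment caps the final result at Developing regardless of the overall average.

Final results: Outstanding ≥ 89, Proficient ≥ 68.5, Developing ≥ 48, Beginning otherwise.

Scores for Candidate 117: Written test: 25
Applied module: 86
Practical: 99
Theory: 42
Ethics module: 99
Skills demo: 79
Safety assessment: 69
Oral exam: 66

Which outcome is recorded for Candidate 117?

Safety assessment score 69 ≥ 55: minimum met.
Weighted total:
  Written test 25 × 0.05 = 1.25
  Applied module 86 × 0.08 = 6.88
  Practical 99 × 0.08 = 7.92
  Theory 42 × 0.19 = 7.98
  Ethics module 99 × 0.25 = 24.75
  Skills demo 79 × 0.21 = 16.59
  Safety assessment 69 × 0.07 = 4.83
  Oral exam 66 × 0.07 = 4.62
Sum = 74.82
74.82 is ≥ 68.5 and < 89 → Proficient

Proficient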